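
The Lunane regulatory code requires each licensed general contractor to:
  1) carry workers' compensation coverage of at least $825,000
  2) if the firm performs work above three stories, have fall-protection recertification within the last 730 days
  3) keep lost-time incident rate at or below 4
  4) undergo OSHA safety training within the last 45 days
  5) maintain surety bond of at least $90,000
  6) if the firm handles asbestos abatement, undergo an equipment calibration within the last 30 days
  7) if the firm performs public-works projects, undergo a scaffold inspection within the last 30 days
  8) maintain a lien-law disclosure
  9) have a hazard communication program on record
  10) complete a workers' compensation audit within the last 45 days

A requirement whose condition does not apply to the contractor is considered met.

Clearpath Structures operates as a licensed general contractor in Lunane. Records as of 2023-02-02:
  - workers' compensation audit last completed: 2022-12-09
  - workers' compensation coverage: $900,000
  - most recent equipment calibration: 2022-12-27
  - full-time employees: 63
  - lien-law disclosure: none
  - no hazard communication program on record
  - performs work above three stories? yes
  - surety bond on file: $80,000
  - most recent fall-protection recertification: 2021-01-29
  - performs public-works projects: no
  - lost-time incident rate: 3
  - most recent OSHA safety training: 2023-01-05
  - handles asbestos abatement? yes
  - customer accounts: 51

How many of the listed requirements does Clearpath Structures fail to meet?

6

1. workers' compensation coverage $900,000 ≥ $825,000 → met
2. condition 'performs work above three stories' holds; fall-protection recertification 734 days ago vs limit 730 → not met
3. lost-time incident rate 3 ≤ 4 → met
4. OSHA safety training 28 days ago vs limit 45 → met
5. surety bond $80,000 < $90,000 → not met
6. condition 'handles asbestos abatement' holds; equipment calibration 37 days ago vs limit 30 → not met
7. condition 'performs public-works projects' does not hold → requirement n/a → met
8. lien-law disclosure absent → not met
9. hazard communication program absent → not met
10. workers' compensation audit 55 days ago vs limit 45 → not met
Not met: 6 of 10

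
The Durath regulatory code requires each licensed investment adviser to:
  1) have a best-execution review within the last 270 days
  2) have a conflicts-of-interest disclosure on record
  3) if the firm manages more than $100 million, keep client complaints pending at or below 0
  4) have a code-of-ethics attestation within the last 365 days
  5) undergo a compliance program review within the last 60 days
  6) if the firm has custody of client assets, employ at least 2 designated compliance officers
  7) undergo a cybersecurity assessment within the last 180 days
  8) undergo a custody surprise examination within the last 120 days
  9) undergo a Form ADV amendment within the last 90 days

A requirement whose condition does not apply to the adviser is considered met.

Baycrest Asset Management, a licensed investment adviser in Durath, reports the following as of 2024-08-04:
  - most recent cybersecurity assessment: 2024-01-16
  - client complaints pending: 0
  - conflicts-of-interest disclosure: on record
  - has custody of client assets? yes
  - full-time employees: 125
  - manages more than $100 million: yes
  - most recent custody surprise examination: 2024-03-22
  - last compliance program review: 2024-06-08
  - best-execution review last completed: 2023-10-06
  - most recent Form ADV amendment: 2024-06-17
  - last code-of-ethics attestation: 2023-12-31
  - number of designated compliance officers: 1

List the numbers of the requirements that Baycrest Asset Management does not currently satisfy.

1. best-execution review 303 days ago vs limit 270 → not met
2. conflicts-of-interest disclosure present → met
3. condition 'manages more than $100 million' holds; client complaints pending 0 ≤ 0 → met
4. code-of-ethics attestation 217 days ago vs limit 365 → met
5. compliance program review 57 days ago vs limit 60 → met
6. condition 'has custody of client assets' holds; designated compliance officers 1 < 2 → not met
7. cybersecurity assessment 201 days ago vs limit 180 → not met
8. custody surprise examination 135 days ago vs limit 120 → not met
9. Form ADV amendment 48 days ago vs limit 90 → met
Not met: 1, 6, 7, 8

1, 6, 7, 8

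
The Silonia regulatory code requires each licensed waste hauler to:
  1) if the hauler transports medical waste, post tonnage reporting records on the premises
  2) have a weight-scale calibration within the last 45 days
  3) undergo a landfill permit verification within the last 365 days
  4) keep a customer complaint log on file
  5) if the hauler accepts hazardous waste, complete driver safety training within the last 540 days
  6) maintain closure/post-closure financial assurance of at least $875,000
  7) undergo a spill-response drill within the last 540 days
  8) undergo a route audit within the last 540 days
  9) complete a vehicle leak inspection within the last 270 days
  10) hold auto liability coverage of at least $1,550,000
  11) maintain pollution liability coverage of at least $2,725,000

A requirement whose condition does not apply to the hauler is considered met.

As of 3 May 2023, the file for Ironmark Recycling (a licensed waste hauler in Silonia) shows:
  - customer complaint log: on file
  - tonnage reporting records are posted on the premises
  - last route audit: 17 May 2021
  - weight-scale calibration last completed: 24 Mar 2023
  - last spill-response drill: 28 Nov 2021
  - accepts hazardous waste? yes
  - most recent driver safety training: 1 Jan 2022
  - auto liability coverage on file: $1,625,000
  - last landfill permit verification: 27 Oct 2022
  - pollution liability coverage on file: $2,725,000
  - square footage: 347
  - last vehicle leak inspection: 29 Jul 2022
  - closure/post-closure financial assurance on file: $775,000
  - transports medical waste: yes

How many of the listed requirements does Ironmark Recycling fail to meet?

1. condition 'transports medical waste' holds; tonnage reporting records present → met
2. weight-scale calibration 40 days ago vs limit 45 → met
3. landfill permit verification 188 days ago vs limit 365 → met
4. customer complaint log present → met
5. condition 'accepts hazardous waste' holds; driver safety training 487 days ago vs limit 540 → met
6. closure/post-closure financial assurance $775,000 < $875,000 → not met
7. spill-response drill 521 days ago vs limit 540 → met
8. route audit 716 days ago vs limit 540 → not met
9. vehicle leak inspection 278 days ago vs limit 270 → not met
10. auto liability coverage $1,625,000 ≥ $1,550,000 → met
11. pollution liability coverage $2,725,000 ≥ $2,725,000 → met
Not met: 3 of 11

3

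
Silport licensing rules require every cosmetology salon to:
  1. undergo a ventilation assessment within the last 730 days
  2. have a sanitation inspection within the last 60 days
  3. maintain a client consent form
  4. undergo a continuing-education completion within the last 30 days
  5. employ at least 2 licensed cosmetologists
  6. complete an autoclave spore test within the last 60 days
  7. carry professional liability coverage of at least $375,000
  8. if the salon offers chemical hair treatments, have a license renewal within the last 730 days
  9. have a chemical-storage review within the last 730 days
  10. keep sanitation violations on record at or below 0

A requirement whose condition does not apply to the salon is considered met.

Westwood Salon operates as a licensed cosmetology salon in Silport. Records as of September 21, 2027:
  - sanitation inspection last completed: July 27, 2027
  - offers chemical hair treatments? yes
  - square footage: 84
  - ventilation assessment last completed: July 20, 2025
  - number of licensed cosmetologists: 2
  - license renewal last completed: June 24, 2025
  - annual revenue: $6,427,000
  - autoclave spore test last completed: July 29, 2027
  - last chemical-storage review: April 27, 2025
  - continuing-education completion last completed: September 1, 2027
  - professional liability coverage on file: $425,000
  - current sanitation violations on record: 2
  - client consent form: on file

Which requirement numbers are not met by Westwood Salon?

1, 8, 9, 10

1. ventilation assessment 793 days ago vs limit 730 → not met
2. sanitation inspection 56 days ago vs limit 60 → met
3. client consent form present → met
4. continuing-education completion 20 days ago vs limit 30 → met
5. licensed cosmetologists 2 ≥ 2 → met
6. autoclave spore test 54 days ago vs limit 60 → met
7. professional liability coverage $425,000 ≥ $375,000 → met
8. condition 'offers chemical hair treatments' holds; license renewal 819 days ago vs limit 730 → not met
9. chemical-storage review 877 days ago vs limit 730 → not met
10. sanitation violations on record 2 > 0 → not met
Not met: 1, 8, 9, 10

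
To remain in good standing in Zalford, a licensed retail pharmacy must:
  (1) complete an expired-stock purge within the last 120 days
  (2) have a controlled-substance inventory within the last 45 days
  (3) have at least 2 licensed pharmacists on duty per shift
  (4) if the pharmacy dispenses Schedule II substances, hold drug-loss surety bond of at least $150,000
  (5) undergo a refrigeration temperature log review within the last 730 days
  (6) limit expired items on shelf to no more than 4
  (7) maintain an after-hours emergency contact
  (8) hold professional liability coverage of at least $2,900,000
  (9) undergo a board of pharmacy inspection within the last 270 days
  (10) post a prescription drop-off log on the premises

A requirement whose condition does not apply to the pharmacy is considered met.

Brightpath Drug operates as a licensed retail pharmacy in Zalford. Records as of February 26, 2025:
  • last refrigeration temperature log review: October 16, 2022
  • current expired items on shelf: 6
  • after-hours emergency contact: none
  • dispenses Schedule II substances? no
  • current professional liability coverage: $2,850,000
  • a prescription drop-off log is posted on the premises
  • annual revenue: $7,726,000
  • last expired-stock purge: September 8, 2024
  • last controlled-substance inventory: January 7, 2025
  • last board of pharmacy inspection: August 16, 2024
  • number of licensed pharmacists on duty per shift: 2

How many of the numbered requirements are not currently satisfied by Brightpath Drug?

6

1. expired-stock purge 171 days ago vs limit 120 → not met
2. controlled-substance inventory 50 days ago vs limit 45 → not met
3. licensed pharmacists on duty per shift 2 ≥ 2 → met
4. condition 'dispenses Schedule II substances' does not hold → requirement n/a → met
5. refrigeration temperature log review 864 days ago vs limit 730 → not met
6. expired items on shelf 6 > 4 → not met
7. after-hours emergency contact absent → not met
8. professional liability coverage $2,850,000 < $2,900,000 → not met
9. board of pharmacy inspection 194 days ago vs limit 270 → met
10. prescription drop-off log present → met
Not met: 6 of 10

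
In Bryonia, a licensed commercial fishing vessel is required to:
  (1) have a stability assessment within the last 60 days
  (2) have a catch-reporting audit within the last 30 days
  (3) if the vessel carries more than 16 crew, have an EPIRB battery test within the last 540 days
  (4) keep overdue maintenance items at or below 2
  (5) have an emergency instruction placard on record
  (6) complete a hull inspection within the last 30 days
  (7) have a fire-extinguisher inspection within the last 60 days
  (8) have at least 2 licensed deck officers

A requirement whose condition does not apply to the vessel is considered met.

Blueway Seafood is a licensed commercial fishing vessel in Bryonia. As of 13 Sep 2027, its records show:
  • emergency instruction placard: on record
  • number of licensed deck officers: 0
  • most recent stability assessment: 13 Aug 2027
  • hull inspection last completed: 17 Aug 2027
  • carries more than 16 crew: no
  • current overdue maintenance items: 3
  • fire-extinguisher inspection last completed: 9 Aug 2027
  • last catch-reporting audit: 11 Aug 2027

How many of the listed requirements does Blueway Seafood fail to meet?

3

1. stability assessment 31 days ago vs limit 60 → met
2. catch-reporting audit 33 days ago vs limit 30 → not met
3. condition 'carries more than 16 crew' does not hold → requirement n/a → met
4. overdue maintenance items 3 > 2 → not met
5. emergency instruction placard present → met
6. hull inspection 27 days ago vs limit 30 → met
7. fire-extinguisher inspection 35 days ago vs limit 60 → met
8. licensed deck officers 0 < 2 → not met
Not met: 3 of 8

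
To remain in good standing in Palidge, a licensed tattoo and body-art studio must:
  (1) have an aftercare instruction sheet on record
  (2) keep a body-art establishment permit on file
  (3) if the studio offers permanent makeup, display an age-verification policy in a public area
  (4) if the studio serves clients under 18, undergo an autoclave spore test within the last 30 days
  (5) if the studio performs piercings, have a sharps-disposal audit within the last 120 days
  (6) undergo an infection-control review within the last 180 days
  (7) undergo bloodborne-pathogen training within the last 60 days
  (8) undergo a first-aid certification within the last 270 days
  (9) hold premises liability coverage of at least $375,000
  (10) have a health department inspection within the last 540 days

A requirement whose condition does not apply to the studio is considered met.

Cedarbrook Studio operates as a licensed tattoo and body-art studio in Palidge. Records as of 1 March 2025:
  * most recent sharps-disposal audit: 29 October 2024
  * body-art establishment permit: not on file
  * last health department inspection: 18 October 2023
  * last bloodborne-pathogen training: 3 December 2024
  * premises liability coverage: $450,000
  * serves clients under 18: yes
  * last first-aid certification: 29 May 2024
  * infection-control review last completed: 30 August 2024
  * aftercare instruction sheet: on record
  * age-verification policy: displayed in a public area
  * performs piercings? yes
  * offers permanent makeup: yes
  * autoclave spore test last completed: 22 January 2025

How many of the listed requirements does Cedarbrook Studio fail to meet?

1. aftercare instruction sheet present → met
2. body-art establishment permit absent → not met
3. condition 'offers permanent makeup' holds; age-verification policy present → met
4. condition 'serves clients under 18' holds; autoclave spore test 38 days ago vs limit 30 → not met
5. condition 'performs piercings' holds; sharps-disposal audit 123 days ago vs limit 120 → not met
6. infection-control review 183 days ago vs limit 180 → not met
7. bloodborne-pathogen training 88 days ago vs limit 60 → not met
8. first-aid certification 276 days ago vs limit 270 → not met
9. premises liability coverage $450,000 ≥ $375,000 → met
10. health department inspection 500 days ago vs limit 540 → met
Not met: 6 of 10

6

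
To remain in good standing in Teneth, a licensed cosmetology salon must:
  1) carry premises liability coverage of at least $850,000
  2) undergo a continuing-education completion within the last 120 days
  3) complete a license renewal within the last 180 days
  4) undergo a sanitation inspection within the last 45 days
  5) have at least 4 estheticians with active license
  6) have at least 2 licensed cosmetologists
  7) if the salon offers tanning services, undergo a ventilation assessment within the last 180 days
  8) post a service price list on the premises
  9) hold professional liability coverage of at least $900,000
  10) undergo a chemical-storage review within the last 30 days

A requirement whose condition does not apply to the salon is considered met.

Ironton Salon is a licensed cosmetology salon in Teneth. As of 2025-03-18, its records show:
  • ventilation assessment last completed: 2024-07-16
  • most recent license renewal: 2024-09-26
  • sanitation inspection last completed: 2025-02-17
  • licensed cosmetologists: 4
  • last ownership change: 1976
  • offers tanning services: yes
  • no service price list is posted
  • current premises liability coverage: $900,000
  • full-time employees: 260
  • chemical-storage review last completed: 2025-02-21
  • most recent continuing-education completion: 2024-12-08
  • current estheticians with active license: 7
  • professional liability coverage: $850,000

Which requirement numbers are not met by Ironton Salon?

7, 8, 9

1. premises liability coverage $900,000 ≥ $850,000 → met
2. continuing-education completion 100 days ago vs limit 120 → met
3. license renewal 173 days ago vs limit 180 → met
4. sanitation inspection 29 days ago vs limit 45 → met
5. estheticians with active license 7 ≥ 4 → met
6. licensed cosmetologists 4 ≥ 2 → met
7. condition 'offers tanning services' holds; ventilation assessment 245 days ago vs limit 180 → not met
8. service price list absent → not met
9. professional liability coverage $850,000 < $900,000 → not met
10. chemical-storage review 25 days ago vs limit 30 → met
Not met: 7, 8, 9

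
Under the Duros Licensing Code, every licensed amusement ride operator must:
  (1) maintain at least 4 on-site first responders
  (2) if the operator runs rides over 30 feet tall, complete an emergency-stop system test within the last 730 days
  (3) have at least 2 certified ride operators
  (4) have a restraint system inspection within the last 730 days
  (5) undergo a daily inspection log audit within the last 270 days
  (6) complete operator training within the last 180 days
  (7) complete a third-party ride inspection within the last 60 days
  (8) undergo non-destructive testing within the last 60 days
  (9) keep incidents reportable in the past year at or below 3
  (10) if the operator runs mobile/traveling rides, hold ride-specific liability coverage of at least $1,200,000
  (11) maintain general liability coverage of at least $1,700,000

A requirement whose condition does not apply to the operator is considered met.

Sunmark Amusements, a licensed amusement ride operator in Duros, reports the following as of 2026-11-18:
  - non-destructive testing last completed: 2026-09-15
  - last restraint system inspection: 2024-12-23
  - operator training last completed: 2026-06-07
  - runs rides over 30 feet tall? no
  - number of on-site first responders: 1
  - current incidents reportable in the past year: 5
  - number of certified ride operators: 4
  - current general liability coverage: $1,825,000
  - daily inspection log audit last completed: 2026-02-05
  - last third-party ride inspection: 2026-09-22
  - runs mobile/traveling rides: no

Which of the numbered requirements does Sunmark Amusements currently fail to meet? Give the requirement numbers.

1, 5, 8, 9

1. on-site first responders 1 < 4 → not met
2. condition 'runs rides over 30 feet tall' does not hold → requirement n/a → met
3. certified ride operators 4 ≥ 2 → met
4. restraint system inspection 695 days ago vs limit 730 → met
5. daily inspection log audit 286 days ago vs limit 270 → not met
6. operator training 164 days ago vs limit 180 → met
7. third-party ride inspection 57 days ago vs limit 60 → met
8. non-destructive testing 64 days ago vs limit 60 → not met
9. incidents reportable in the past year 5 > 3 → not met
10. condition 'runs mobile/traveling rides' does not hold → requirement n/a → met
11. general liability coverage $1,825,000 ≥ $1,700,000 → met
Not met: 1, 5, 8, 9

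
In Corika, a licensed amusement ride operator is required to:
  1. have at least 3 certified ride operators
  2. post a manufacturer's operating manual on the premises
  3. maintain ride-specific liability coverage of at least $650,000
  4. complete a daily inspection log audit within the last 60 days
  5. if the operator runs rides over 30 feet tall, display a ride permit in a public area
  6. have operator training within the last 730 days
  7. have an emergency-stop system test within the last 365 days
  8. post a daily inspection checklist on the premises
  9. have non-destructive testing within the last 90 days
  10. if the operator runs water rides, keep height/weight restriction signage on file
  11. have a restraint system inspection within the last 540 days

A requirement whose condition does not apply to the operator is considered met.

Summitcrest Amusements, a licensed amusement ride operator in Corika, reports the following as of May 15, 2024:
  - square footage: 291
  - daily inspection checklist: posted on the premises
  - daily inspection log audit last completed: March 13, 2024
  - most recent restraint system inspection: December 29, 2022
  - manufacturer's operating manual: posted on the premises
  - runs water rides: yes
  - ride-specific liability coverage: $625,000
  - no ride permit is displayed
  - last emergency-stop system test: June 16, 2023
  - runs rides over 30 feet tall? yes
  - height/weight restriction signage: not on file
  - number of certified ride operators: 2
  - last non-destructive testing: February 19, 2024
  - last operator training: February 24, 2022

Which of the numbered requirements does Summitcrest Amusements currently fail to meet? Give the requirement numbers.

1, 3, 4, 5, 6, 10

1. certified ride operators 2 < 3 → not met
2. manufacturer's operating manual present → met
3. ride-specific liability coverage $625,000 < $650,000 → not met
4. daily inspection log audit 63 days ago vs limit 60 → not met
5. condition 'runs rides over 30 feet tall' holds; ride permit absent → not met
6. operator training 811 days ago vs limit 730 → not met
7. emergency-stop system test 334 days ago vs limit 365 → met
8. daily inspection checklist present → met
9. non-destructive testing 86 days ago vs limit 90 → met
10. condition 'runs water rides' holds; height/weight restriction signage absent → not met
11. restraint system inspection 503 days ago vs limit 540 → met
Not met: 1, 3, 4, 5, 6, 10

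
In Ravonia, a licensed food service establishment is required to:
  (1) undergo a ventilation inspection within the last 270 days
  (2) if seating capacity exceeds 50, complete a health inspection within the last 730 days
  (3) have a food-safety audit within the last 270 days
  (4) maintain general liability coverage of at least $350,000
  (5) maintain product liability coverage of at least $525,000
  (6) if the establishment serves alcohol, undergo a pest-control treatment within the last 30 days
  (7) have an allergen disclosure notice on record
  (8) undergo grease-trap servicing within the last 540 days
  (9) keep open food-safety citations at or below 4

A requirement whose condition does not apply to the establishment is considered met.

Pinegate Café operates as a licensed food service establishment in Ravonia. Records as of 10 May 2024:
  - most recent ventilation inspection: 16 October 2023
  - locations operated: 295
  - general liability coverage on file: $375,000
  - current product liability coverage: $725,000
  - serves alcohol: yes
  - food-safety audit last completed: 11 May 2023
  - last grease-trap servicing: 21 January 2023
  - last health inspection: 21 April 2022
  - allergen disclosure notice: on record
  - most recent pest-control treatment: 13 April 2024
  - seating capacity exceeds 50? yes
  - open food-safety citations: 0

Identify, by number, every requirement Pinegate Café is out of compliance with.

2, 3

1. ventilation inspection 207 days ago vs limit 270 → met
2. condition 'seating capacity exceeds 50' holds; health inspection 750 days ago vs limit 730 → not met
3. food-safety audit 365 days ago vs limit 270 → not met
4. general liability coverage $375,000 ≥ $350,000 → met
5. product liability coverage $725,000 ≥ $525,000 → met
6. condition 'serves alcohol' holds; pest-control treatment 27 days ago vs limit 30 → met
7. allergen disclosure notice present → met
8. grease-trap servicing 475 days ago vs limit 540 → met
9. open food-safety citations 0 ≤ 4 → met
Not met: 2, 3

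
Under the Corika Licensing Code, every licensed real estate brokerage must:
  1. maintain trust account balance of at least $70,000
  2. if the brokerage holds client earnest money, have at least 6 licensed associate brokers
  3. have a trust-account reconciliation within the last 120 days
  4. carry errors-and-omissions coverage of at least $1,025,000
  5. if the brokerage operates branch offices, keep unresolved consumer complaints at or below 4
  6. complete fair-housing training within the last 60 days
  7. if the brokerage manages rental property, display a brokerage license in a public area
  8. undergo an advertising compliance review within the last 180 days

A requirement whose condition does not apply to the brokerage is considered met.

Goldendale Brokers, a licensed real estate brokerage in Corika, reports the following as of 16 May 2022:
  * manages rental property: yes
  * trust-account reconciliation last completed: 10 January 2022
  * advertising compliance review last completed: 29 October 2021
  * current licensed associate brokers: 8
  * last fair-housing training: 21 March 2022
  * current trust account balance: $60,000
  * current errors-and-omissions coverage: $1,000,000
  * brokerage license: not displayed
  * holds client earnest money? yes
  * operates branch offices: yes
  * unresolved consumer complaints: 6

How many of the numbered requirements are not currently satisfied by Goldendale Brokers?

1. trust account balance $60,000 < $70,000 → not met
2. condition 'holds client earnest money' holds; licensed associate brokers 8 ≥ 6 → met
3. trust-account reconciliation 126 days ago vs limit 120 → not met
4. errors-and-omissions coverage $1,000,000 < $1,025,000 → not met
5. condition 'operates branch offices' holds; unresolved consumer complaints 6 > 4 → not met
6. fair-housing training 56 days ago vs limit 60 → met
7. condition 'manages rental property' holds; brokerage license absent → not met
8. advertising compliance review 199 days ago vs limit 180 → not met
Not met: 6 of 8

6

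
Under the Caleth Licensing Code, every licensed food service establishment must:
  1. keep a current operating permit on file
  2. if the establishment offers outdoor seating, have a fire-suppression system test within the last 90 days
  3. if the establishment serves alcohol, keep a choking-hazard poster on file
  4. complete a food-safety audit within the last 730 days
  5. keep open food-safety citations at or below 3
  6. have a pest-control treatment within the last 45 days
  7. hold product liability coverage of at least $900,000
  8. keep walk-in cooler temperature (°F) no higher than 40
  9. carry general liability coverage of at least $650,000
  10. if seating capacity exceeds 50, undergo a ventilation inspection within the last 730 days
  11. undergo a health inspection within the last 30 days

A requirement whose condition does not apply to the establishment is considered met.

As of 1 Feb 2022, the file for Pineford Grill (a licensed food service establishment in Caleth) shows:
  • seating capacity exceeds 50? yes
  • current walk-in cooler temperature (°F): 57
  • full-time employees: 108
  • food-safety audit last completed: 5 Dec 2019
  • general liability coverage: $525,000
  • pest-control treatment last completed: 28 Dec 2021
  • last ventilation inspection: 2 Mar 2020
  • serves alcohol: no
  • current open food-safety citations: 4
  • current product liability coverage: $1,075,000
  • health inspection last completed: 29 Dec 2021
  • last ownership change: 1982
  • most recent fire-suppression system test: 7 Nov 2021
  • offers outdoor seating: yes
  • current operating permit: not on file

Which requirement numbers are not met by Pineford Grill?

1, 4, 5, 8, 9, 11

1. current operating permit absent → not met
2. condition 'offers outdoor seating' holds; fire-suppression system test 86 days ago vs limit 90 → met
3. condition 'serves alcohol' does not hold → requirement n/a → met
4. food-safety audit 789 days ago vs limit 730 → not met
5. open food-safety citations 4 > 3 → not met
6. pest-control treatment 35 days ago vs limit 45 → met
7. product liability coverage $1,075,000 ≥ $900,000 → met
8. walk-in cooler temperature (°F) 57 > 40 → not met
9. general liability coverage $525,000 < $650,000 → not met
10. condition 'seating capacity exceeds 50' holds; ventilation inspection 701 days ago vs limit 730 → met
11. health inspection 34 days ago vs limit 30 → not met
Not met: 1, 4, 5, 8, 9, 11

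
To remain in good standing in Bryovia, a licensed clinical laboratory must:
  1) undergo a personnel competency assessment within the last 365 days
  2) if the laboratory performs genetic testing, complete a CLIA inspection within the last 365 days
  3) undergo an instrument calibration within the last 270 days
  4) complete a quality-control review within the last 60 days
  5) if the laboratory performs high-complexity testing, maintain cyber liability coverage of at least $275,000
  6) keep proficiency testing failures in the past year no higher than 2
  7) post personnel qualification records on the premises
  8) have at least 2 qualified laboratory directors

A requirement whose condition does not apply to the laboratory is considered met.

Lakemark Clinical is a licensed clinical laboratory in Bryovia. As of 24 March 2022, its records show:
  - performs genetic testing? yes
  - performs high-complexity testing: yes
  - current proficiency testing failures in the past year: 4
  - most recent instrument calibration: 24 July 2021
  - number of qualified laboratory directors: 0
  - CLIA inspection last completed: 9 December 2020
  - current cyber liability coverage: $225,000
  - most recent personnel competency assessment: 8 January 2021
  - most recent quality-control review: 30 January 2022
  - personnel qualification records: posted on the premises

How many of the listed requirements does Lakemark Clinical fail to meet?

5

1. personnel competency assessment 440 days ago vs limit 365 → not met
2. condition 'performs genetic testing' holds; CLIA inspection 470 days ago vs limit 365 → not met
3. instrument calibration 243 days ago vs limit 270 → met
4. quality-control review 53 days ago vs limit 60 → met
5. condition 'performs high-complexity testing' holds; cyber liability coverage $225,000 < $275,000 → not met
6. proficiency testing failures in the past year 4 > 2 → not met
7. personnel qualification records present → met
8. qualified laboratory directors 0 < 2 → not met
Not met: 5 of 8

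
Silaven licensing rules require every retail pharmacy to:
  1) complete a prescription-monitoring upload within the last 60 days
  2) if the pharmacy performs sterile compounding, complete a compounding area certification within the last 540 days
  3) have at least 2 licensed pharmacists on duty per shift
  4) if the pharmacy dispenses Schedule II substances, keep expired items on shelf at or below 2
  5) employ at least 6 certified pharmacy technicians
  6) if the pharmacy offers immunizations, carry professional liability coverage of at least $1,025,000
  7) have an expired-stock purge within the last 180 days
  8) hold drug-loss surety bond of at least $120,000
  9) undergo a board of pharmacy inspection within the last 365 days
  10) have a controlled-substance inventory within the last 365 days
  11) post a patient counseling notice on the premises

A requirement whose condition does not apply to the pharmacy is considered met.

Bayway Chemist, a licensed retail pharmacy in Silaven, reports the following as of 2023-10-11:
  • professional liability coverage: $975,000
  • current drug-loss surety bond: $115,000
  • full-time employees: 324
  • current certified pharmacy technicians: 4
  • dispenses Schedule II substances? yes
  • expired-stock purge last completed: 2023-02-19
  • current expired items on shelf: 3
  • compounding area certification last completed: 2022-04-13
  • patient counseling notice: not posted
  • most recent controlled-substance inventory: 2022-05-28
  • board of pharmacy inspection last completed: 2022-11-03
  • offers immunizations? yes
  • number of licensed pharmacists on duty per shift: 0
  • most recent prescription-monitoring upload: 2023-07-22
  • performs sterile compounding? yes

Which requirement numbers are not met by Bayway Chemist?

1, 2, 3, 4, 5, 6, 7, 8, 10, 11

1. prescription-monitoring upload 81 days ago vs limit 60 → not met
2. condition 'performs sterile compounding' holds; compounding area certification 546 days ago vs limit 540 → not met
3. licensed pharmacists on duty per shift 0 < 2 → not met
4. condition 'dispenses Schedule II substances' holds; expired items on shelf 3 > 2 → not met
5. certified pharmacy technicians 4 < 6 → not met
6. condition 'offers immunizations' holds; professional liability coverage $975,000 < $1,025,000 → not met
7. expired-stock purge 234 days ago vs limit 180 → not met
8. drug-loss surety bond $115,000 < $120,000 → not met
9. board of pharmacy inspection 342 days ago vs limit 365 → met
10. controlled-substance inventory 501 days ago vs limit 365 → not met
11. patient counseling notice absent → not met
Not met: 1, 2, 3, 4, 5, 6, 7, 8, 10, 11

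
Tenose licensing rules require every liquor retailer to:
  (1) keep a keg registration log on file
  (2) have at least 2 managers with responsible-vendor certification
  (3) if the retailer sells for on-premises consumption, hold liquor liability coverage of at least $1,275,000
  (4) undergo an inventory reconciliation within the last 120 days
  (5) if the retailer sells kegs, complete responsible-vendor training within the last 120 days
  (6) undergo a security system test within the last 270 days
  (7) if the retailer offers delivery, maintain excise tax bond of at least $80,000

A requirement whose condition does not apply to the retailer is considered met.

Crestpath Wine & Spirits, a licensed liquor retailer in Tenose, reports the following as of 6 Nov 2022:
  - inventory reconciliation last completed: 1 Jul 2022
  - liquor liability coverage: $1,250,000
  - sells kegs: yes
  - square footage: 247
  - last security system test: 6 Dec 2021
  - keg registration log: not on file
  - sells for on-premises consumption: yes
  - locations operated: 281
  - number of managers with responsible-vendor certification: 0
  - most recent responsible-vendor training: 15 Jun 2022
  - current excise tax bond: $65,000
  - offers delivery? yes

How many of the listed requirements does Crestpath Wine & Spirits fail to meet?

1. keg registration log absent → not met
2. managers with responsible-vendor certification 0 < 2 → not met
3. condition 'sells for on-premises consumption' holds; liquor liability coverage $1,250,000 < $1,275,000 → not met
4. inventory reconciliation 128 days ago vs limit 120 → not met
5. condition 'sells kegs' holds; responsible-vendor training 144 days ago vs limit 120 → not met
6. security system test 335 days ago vs limit 270 → not met
7. condition 'offers delivery' holds; excise tax bond $65,000 < $80,000 → not met
Not met: 7 of 7

7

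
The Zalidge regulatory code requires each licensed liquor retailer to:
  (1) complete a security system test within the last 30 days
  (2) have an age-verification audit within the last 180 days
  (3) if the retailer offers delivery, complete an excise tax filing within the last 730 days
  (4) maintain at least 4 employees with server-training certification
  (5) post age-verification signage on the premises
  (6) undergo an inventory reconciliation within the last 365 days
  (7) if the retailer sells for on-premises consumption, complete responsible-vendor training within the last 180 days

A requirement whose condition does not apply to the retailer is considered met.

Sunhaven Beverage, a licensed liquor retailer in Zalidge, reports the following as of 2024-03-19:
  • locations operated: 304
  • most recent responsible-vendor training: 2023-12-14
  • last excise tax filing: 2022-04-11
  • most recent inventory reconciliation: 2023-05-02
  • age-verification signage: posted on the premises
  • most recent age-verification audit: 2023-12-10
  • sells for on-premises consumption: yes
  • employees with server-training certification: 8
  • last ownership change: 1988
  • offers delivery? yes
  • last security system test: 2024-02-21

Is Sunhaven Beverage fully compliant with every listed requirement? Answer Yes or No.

1. security system test 27 days ago vs limit 30 → met
2. age-verification audit 100 days ago vs limit 180 → met
3. condition 'offers delivery' holds; excise tax filing 708 days ago vs limit 730 → met
4. employees with server-training certification 8 ≥ 4 → met
5. age-verification signage present → met
6. inventory reconciliation 322 days ago vs limit 365 → met
7. condition 'sells for on-premises consumption' holds; responsible-vendor training 96 days ago vs limit 180 → met
All met.

Yes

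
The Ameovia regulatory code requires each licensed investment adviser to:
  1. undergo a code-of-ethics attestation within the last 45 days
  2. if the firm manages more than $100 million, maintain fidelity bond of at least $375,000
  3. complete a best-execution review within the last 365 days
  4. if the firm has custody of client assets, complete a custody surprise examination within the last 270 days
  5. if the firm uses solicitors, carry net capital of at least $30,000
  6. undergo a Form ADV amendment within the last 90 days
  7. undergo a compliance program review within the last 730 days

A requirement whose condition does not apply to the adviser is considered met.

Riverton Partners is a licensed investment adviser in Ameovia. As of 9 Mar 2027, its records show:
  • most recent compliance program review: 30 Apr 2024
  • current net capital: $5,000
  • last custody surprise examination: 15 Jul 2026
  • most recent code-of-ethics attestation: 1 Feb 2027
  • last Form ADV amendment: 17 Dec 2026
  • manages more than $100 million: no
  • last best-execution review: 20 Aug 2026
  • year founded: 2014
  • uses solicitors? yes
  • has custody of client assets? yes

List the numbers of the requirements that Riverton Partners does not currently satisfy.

5, 7

1. code-of-ethics attestation 36 days ago vs limit 45 → met
2. condition 'manages more than $100 million' does not hold → requirement n/a → met
3. best-execution review 201 days ago vs limit 365 → met
4. condition 'has custody of client assets' holds; custody surprise examination 237 days ago vs limit 270 → met
5. condition 'uses solicitors' holds; net capital $5,000 < $30,000 → not met
6. Form ADV amendment 82 days ago vs limit 90 → met
7. compliance program review 1043 days ago vs limit 730 → not met
Not met: 5, 7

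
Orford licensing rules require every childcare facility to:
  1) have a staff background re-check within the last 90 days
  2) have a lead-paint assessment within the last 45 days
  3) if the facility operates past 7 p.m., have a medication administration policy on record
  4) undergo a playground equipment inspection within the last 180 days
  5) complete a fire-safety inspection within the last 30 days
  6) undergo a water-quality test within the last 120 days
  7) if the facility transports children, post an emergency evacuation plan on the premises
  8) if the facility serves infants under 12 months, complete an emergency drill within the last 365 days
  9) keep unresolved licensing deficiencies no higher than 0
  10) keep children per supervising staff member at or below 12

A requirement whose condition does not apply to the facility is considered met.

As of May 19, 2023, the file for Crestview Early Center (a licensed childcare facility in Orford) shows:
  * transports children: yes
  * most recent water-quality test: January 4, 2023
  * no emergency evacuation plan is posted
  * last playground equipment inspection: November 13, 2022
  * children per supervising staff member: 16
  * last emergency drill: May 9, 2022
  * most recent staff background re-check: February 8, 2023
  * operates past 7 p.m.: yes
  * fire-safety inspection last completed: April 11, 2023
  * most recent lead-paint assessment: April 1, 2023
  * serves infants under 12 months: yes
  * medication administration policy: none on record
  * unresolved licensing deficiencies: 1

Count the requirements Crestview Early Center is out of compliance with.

1. staff background re-check 100 days ago vs limit 90 → not met
2. lead-paint assessment 48 days ago vs limit 45 → not met
3. condition 'operates past 7 p.m.' holds; medication administration policy absent → not met
4. playground equipment inspection 187 days ago vs limit 180 → not met
5. fire-safety inspection 38 days ago vs limit 30 → not met
6. water-quality test 135 days ago vs limit 120 → not met
7. condition 'transports children' holds; emergency evacuation plan absent → not met
8. condition 'serves infants under 12 months' holds; emergency drill 375 days ago vs limit 365 → not met
9. unresolved licensing deficiencies 1 > 0 → not met
10. children per supervising staff member 16 > 12 → not met
Not met: 10 of 10

10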